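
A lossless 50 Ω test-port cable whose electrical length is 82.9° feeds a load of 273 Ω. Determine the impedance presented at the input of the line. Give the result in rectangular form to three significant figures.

Z_in ≈ 9.29 − j6.02 Ω

tan(βl) = tan(82.9°) = 8.03
Z_in = Z_0·(Z_L + jZ_0·tanβl)/(Z_0 + jZ_L·tanβl)
     = 50·(273 + j401)/(50 + j2190)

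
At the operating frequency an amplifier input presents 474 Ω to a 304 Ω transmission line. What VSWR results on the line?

VSWR ≈ 1.56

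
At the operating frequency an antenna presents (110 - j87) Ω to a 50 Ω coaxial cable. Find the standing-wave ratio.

VSWR ≈ 3.77

Γ = (Z_L − Z_0)/(Z_L + Z_0) = (60 − j87)/(160 − j87)
|Γ| = 106/182 = 0.58
VSWR = (1 + |Γ|)/(1 − |Γ|) = 1.58/0.42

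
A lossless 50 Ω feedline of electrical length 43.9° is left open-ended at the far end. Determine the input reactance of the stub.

tan(βl) = 0.962
For an open-ended stub, Z_in = −jZ_0·cot(βl) = −jZ_0/tan(βl)

X_in ≈ -52 Ω (capacitive)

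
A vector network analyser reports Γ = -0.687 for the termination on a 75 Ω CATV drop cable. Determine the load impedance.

Z_L ≈ 13.9 Ω

Z_L = Z_0·(1 + Γ)/(1 − Γ) = 75·(0.313)/(1.69)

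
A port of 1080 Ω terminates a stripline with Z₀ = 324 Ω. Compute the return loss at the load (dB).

RL ≈ 5.38 dB

Γ = (1080 − 324)/(1080 + 324) = 0.538
RL = −20·log₁₀|Γ| = −20·log₁₀(0.538)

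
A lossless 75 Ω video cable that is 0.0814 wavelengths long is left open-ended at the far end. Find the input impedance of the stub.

βl = 2π × 0.0814 = 29.3°
tan(βl) = 0.561
For an open-ended stub, Z_in = −jZ_0·cot(βl) = −jZ_0/tan(βl)

Z_in ≈ −j134 Ω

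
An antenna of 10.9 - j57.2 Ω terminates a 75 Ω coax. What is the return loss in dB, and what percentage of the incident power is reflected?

Γ = (-64.1 − j57.2)/(85.9 − j57.2), |Γ| = 0.832
RL = −20·log₁₀(0.832) = 1.59 dB
P_refl/P_inc = |Γ|² = 0.693

RL ≈ 1.59 dB; 69.3% of incident power reflected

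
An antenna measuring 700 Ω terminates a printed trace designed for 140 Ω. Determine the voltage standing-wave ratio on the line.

VSWR ≈ 5

Γ = (700 − 140)/(700 + 140) = 0.667
VSWR = (1 + 0.667)/(1 − 0.667)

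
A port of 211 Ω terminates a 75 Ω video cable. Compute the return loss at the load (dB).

RL ≈ 6.46 dB

Γ = (211 − 75)/(211 + 75) = 0.476
RL = −20·log₁₀|Γ| = −20·log₁₀(0.476)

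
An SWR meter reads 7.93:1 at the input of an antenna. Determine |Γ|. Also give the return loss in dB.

|Γ| = (S − 1)/(S + 1) = (7.93 − 1)/(7.93 + 1) = 6.93/8.93
RL = −20·log₁₀|Γ| = −20·log₁₀(0.776)

|Γ| ≈ 0.776; return loss ≈ 2.2 dB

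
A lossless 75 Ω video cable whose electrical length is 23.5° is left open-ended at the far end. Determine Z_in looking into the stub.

Z_in ≈ −j172 Ω

tan(βl) = 0.435
For an open-ended stub, Z_in = −jZ_0·cot(βl) = −jZ_0/tan(βl)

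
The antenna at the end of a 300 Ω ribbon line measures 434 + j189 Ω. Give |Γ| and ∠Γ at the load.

Γ = (Z_L − Z_0)/(Z_L + Z_0) = (134 + j189)/(734 + j189)
|Γ| = 232/758 = 0.306

Γ ≈ 0.306 ∠ 40.2°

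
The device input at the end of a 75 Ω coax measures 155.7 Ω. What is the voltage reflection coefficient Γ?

Γ = (Z_L − Z_0)/(Z_L + Z_0) = (155.7 − 75)/(155.7 + 75) = 80.7/230.7

Γ = 0.35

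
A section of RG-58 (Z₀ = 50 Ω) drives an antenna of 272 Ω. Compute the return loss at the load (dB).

Γ = (272 − 50)/(272 + 50) = 0.689
RL = −20·log₁₀|Γ| = −20·log₁₀(0.689)

RL ≈ 3.23 dB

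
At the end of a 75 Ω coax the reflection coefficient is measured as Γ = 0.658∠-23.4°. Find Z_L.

Z_L ≈ 189 − j174 Ω

Z_L = Z_0·(1 + Γ)/(1 − Γ) = 75·(1.6 − j0.261)/(0.396 + j0.261)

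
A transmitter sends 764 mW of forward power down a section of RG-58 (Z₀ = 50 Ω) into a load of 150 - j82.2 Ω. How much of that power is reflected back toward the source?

|Γ| = |(100 − j82.2)/(200 − j82.2)| = 0.599
|Γ|² = 0.358
P_refl = |Γ|²·P_inc = 274 mW, P_del = (1 − |Γ|²)·P_inc = 490 mW

P_reflected ≈ 274 mW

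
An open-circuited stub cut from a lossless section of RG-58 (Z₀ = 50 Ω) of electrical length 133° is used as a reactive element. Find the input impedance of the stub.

Z_in ≈ +j46.6 Ω

tan(βl) = -1.07
For an open-circuited stub, Z_in = −jZ_0·cot(βl) = −jZ_0/tan(βl)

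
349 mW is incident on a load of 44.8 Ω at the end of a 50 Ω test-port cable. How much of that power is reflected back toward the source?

Γ = (44.8 − 50)/(44.8 + 50) = -0.0549
|Γ|² = 0.00301
P_refl = |Γ|²·P_inc = 1.05 mW, P_del = (1 − |Γ|²)·P_inc = 348 mW

P_reflected ≈ 1.05 mW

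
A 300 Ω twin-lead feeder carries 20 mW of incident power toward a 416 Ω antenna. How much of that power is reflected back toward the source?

Γ = (416 − 300)/(416 + 300) = 0.162
|Γ|² = 0.0262
P_refl = |Γ|²·P_inc = 0.525 mW, P_del = (1 − |Γ|²)·P_inc = 19.5 mW

P_reflected ≈ 0.525 mW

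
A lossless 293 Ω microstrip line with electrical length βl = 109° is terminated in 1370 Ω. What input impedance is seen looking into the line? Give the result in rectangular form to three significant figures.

Z_in ≈ 69.7 + j95.8 Ω

tan(βl) = tan(109°) = -2.9
Z_in = Z_0·(Z_L + jZ_0·tanβl)/(Z_0 + jZ_L·tanβl)
     = 293·(1370 − j851)/(293 − j3980)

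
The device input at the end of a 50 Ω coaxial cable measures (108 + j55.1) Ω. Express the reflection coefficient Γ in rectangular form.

Γ = (Z_L − Z_0)/(Z_L + Z_0) = (58 + j55.1)/(158 + j55.1)

Γ ≈ 0.436 + j0.197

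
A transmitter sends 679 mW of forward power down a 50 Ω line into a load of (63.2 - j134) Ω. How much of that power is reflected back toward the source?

P_reflected ≈ 400 mW

|Γ| = |(13.2 − j134)/(113.2 − j134)| = 0.768
|Γ|² = 0.589
P_refl = |Γ|²·P_inc = 400 mW, P_del = (1 − |Γ|²)·P_inc = 279 mW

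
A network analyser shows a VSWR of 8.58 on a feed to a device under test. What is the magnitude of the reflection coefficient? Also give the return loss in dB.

|Γ| = (S − 1)/(S + 1) = (8.58 − 1)/(8.58 + 1) = 7.58/9.58
RL = −20·log₁₀|Γ| = −20·log₁₀(0.791)

|Γ| ≈ 0.791; return loss ≈ 2.03 dB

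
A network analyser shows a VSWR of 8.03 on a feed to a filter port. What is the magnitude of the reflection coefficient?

|Γ| = (S − 1)/(S + 1) = (8.03 − 1)/(8.03 + 1) = 7.03/9.03

|Γ| ≈ 0.779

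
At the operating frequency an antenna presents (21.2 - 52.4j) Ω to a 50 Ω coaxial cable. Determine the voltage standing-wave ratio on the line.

VSWR ≈ 5.18

Γ = (Z_L − Z_0)/(Z_L + Z_0) = (-28.8 − j52.4)/(71.2 − j52.4)
|Γ| = 59.8/88.4 = 0.676
VSWR = (1 + |Γ|)/(1 − |Γ|) = 1.68/0.324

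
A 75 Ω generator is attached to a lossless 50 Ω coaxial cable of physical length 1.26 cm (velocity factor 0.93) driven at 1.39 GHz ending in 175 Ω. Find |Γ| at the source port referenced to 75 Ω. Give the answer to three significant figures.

λ = v/f = 0.93·c / 1.39 GHz = 0.201 m
βl = 2π·l/λ = 2π × 0.0628 = 22.6°
tan(βl) = 0.416
Z_in = Z_0·(Z_L + jZ_0·tanβl)/(Z_0 + jZ_L·tanβl) = 65.8 − j75 Ω
Γ_s = (Z_in − Z_s)/(Z_in + Z_s) = (-9.24 − j75)/(141 − j75), |Γ_s| = 0.474

|Γ| ≈ 0.474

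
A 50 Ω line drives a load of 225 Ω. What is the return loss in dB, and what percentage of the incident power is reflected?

Γ = (225 − 50)/(225 + 50) = 0.636
RL = −20·log₁₀(0.636) = 3.93 dB
P_refl/P_inc = |Γ|² = 0.405

RL ≈ 3.93 dB; 40.5% of incident power reflected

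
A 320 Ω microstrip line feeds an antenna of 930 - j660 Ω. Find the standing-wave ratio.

VSWR ≈ 4.49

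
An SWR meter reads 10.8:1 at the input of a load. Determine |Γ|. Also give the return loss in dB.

|Γ| ≈ 0.831; return loss ≈ 1.61 dB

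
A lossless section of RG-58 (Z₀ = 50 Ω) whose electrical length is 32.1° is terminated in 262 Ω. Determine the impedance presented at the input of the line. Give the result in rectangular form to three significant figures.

Z_in ≈ 30.9 − j70.3 Ω

tan(βl) = tan(32.1°) = 0.627
Z_in = Z_0·(Z_L + jZ_0·tanβl)/(Z_0 + jZ_L·tanβl)
     = 50·(262 + j31.4)/(50 + j164)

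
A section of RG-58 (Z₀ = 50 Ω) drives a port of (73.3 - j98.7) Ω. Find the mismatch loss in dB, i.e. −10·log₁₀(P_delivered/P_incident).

mismatch loss ≈ 2.31 dB

Γ = (23.3 − j98.7)/(123.3 − j98.7), |Γ| = 0.642
|Γ|² = 0.412, so P_del/P_inc = 1 − |Γ|² = 0.588
ML = −10·log₁₀(1 − |Γ|²)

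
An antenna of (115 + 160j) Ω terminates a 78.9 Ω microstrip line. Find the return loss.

RL ≈ 3.71 dB

Γ = (36.1 + j160)/(193.9 + j160), |Γ| = 0.652
RL = −20·log₁₀|Γ| = −20·log₁₀(0.652)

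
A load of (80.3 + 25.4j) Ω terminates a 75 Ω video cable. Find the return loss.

RL ≈ 15.7 dB

Γ = (5.3 + j25.4)/(155.3 + j25.4), |Γ| = 0.165
RL = −20·log₁₀|Γ| = −20·log₁₀(0.165)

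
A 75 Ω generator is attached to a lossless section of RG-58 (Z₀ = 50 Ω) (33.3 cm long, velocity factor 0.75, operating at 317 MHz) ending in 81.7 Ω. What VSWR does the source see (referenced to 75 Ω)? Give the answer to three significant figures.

λ = v/f = 0.75·c / 317 MHz = 0.71 m
βl = 2π·l/λ = 2π × 0.469 = 169°
tan(βl) = -0.196
Z_in = Z_0·(Z_L + jZ_0·tanβl)/(Z_0 + jZ_L·tanβl) = 76.9 + j14.9 Ω
Γ_s = (Z_in − Z_s)/(Z_in + Z_s) = (1.94 + j14.9)/(152 + j14.9), |Γ_s| = 0.0981
VSWR = (1 + |Γ_s|)/(1 − |Γ_s|)

VSWR ≈ 1.22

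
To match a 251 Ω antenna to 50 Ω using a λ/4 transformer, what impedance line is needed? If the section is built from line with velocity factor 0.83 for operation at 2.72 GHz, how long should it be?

Z_qwt = √(Z_0·R_L) = √(50 × 251) = √12550
λ = 0.83·c/f = 0.0915 m, so l = λ/4 = 0.0229 m

Z_qwt ≈ 112 Ω; length ≈ 2.29 cm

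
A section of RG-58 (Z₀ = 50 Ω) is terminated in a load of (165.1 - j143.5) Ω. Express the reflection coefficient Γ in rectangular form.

Γ = (Z_L − Z_0)/(Z_L + Z_0) = (115.1 − j143.5)/(215.1 − j143.5)

Γ ≈ 0.678 − j0.215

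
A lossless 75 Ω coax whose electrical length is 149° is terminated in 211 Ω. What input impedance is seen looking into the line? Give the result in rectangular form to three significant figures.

tan(βl) = tan(149°) = -0.601
Z_in = Z_0·(Z_L + jZ_0·tanβl)/(Z_0 + jZ_L·tanβl)
     = 75·(211 − j45.1)/(75 − j127)

Z_in ≈ 74.4 + j80.8 Ω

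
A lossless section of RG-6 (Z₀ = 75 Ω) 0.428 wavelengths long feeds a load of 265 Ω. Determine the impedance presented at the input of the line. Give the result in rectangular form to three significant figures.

Z_in ≈ 83 + j106 Ω

βl = 2π × 0.428 = 154°
tan(βl) = tan(154°) = -0.486
Z_in = Z_0·(Z_L + jZ_0·tanβl)/(Z_0 + jZ_L·tanβl)
     = 75·(265 − j36.5)/(75 − j129)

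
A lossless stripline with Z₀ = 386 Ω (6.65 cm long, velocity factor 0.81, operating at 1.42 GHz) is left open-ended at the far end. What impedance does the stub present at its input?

λ = v/f = 0.81·c / 1.42 GHz = 0.171 m
βl = 2π·l/λ = 2π × 0.389 = 140°
tan(βl) = -0.842
For an open-ended stub, Z_in = −jZ_0·cot(βl) = −jZ_0/tan(βl)

Z_in ≈ +j458 Ω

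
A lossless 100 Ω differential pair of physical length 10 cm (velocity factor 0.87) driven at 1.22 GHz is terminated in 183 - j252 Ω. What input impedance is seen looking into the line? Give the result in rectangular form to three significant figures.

λ = v/f = 0.87·c / 1.22 GHz = 0.214 m
βl = 2π·l/λ = 2π × 0.467 = 168°
tan(βl) = tan(168°) = -0.208
Z_in = Z_0·(Z_L + jZ_0·tanβl)/(Z_0 + jZ_L·tanβl)
     = 100·(183 − j273)/(47.7 − j38)

Z_in ≈ 513 − j163 Ω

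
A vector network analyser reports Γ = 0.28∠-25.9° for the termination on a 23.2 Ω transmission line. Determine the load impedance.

Z_L ≈ 37.2 − j9.88 Ω

Z_L = Z_0·(1 + Γ)/(1 − Γ) = 23.2·(1.25 − j0.122)/(0.748 + j0.122)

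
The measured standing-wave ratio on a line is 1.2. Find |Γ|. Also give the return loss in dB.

|Γ| = (S − 1)/(S + 1) = (1.2 − 1)/(1.2 + 1) = 0.2/2.2
RL = −20·log₁₀|Γ| = −20·log₁₀(0.0909)

|Γ| ≈ 0.0909; return loss ≈ 20.8 dB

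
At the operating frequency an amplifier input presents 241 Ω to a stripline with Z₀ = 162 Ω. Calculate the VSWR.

VSWR ≈ 1.49

For a purely resistive load, VSWR = R_L/Z_0 or Z_0/R_L (whichever > 1) = 241/162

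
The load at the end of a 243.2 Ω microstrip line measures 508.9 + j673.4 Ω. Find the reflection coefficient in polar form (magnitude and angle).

Γ ≈ 0.717 ∠ 26.6°

Γ = (Z_L − Z_0)/(Z_L + Z_0) = (265.7 + j673.4)/(752.1 + j673.4)
|Γ| = 724/1010 = 0.717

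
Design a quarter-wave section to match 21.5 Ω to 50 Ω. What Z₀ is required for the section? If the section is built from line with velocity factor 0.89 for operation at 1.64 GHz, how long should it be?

Z_qwt = √(Z_0·R_L) = √(50 × 21.5) = √1075
λ = 0.89·c/f = 0.163 m, so l = λ/4 = 0.0407 m

Z_qwt ≈ 32.8 Ω; length ≈ 4.07 cm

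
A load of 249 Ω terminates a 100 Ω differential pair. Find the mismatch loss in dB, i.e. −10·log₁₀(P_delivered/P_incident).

Γ = (249 − 100)/(249 + 100) = 0.427
|Γ|² = 0.182, so P_del/P_inc = 1 − |Γ|² = 0.818
ML = −10·log₁₀(1 − |Γ|²)

mismatch loss ≈ 0.874 dB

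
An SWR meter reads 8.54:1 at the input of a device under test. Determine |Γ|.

|Γ| = (S − 1)/(S + 1) = (8.54 − 1)/(8.54 + 1) = 7.54/9.54

|Γ| ≈ 0.79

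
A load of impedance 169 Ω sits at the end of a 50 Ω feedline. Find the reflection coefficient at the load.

Γ = 0.543

Γ = (Z_L − Z_0)/(Z_L + Z_0) = (169 − 50)/(169 + 50) = 119/219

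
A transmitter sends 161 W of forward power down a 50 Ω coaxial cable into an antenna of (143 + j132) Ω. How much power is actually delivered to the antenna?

|Γ| = |(93 + j132)/(193 + j132)| = 0.691
|Γ|² = 0.477
P_refl = |Γ|²·P_inc = 76.8 W, P_del = (1 − |Γ|²)·P_inc = 84.2 W

P_delivered ≈ 84.2 W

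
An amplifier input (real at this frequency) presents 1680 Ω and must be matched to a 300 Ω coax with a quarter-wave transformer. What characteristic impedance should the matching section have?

Z_qwt = √(Z_0·R_L) = √(300 × 1680) = √504000

Z_qwt ≈ 710 Ω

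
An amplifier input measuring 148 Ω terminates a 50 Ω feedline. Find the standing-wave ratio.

VSWR ≈ 2.96

Γ = (148 − 50)/(148 + 50) = 0.495
VSWR = (1 + 0.495)/(1 − 0.495)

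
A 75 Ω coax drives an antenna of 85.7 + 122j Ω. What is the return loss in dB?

Γ = (10.7 + j122)/(160.7 + j122), |Γ| = 0.607
RL = −20·log₁₀|Γ| = −20·log₁₀(0.607)

RL ≈ 4.34 dB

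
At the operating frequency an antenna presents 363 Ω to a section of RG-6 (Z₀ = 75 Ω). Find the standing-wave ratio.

Γ = (363 − 75)/(363 + 75) = 0.658
VSWR = (1 + 0.658)/(1 − 0.658)

VSWR ≈ 4.84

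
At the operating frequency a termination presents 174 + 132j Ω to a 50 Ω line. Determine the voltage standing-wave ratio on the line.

VSWR ≈ 5.59

Γ = (Z_L − Z_0)/(Z_L + Z_0) = (124 + j132)/(224 + j132)
|Γ| = 181/260 = 0.697
VSWR = (1 + |Γ|)/(1 − |Γ|) = 1.7/0.303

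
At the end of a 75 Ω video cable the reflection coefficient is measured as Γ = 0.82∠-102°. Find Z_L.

Z_L ≈ 12.2 − j59.8 Ω

Z_L = Z_0·(1 + Γ)/(1 − Γ) = 75·(0.83 − j0.802)/(1.17 + j0.802)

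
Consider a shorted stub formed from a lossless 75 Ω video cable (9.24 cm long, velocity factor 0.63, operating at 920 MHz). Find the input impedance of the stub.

λ = v/f = 0.63·c / 920 MHz = 0.205 m
βl = 2π·l/λ = 2π × 0.45 = 162°
tan(βl) = -0.326
For a shorted stub, Z_in = jZ_0·tan(βl)

Z_in ≈ −j24.5 Ω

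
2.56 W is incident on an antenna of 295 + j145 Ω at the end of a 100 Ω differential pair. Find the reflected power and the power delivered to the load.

|Γ| = |(195 + j145)/(395 + j145)| = 0.578
|Γ|² = 0.334
P_refl = |Γ|²·P_inc = 0.854 W, P_del = (1 − |Γ|²)·P_inc = 1.71 W

P_reflected ≈ 0.854 W; P_delivered ≈ 1.71 W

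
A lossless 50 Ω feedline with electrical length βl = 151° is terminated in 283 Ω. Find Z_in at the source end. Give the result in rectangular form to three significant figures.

tan(βl) = tan(151°) = -0.554
Z_in = Z_0·(Z_L + jZ_0·tanβl)/(Z_0 + jZ_L·tanβl)
     = 50·(283 − j27.7)/(50 − j157)

Z_in ≈ 34.1 + j79.3 Ω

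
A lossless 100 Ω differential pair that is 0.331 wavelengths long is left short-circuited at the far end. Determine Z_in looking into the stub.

βl = 2π × 0.331 = 119°
tan(βl) = -1.79
For a short-circuited stub, Z_in = jZ_0·tan(βl)

Z_in ≈ −j179 Ω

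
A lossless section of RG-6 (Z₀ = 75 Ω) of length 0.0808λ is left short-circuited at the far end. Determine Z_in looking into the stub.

βl = 2π × 0.0808 = 29.1°
tan(βl) = 0.556
For a short-circuited stub, Z_in = jZ_0·tan(βl)

Z_in ≈ +j41.7 Ω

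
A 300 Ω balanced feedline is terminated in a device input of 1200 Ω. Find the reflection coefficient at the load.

Γ = 0.6

Γ = (Z_L − Z_0)/(Z_L + Z_0) = (1200 − 300)/(1200 + 300) = 900/1500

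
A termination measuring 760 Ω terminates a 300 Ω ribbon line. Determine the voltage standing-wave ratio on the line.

Γ = (760 − 300)/(760 + 300) = 0.434
VSWR = (1 + 0.434)/(1 − 0.434)

VSWR ≈ 2.53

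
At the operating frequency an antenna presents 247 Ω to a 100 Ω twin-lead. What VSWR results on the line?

VSWR ≈ 2.47

Γ = (247 − 100)/(247 + 100) = 0.424
VSWR = (1 + 0.424)/(1 − 0.424)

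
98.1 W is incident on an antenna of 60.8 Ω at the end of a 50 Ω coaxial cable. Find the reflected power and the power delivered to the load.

P_reflected ≈ 0.932 W; P_delivered ≈ 97.2 W

Γ = (60.8 − 50)/(60.8 + 50) = 0.0975
|Γ|² = 0.0095
P_refl = |Γ|²·P_inc = 0.932 W, P_del = (1 − |Γ|²)·P_inc = 97.2 W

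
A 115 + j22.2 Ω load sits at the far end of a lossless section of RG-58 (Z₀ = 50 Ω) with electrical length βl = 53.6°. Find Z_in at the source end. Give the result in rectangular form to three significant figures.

tan(βl) = tan(53.6°) = 1.36
Z_in = Z_0·(Z_L + jZ_0·tanβl)/(Z_0 + jZ_L·tanβl)
     = 50·(115 + j90)/(19.9 + j156)

Z_in ≈ 33 − j32.7 Ω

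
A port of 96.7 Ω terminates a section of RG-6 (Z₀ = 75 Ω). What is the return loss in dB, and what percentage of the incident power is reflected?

Γ = (96.7 − 75)/(96.7 + 75) = 0.126
RL = −20·log₁₀(0.126) = 18 dB
P_refl/P_inc = |Γ|² = 0.016

RL ≈ 18 dB; 1.6% of incident power reflected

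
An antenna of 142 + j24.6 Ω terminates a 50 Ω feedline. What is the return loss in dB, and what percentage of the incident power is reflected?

RL ≈ 6.16 dB; 24.2% of incident power reflected

Γ = (92 + j24.6)/(192 + j24.6), |Γ| = 0.492
RL = −20·log₁₀(0.492) = 6.16 dB
P_refl/P_inc = |Γ|² = 0.242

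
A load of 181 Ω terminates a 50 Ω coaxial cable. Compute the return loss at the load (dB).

Γ = (181 − 50)/(181 + 50) = 0.567
RL = −20·log₁₀|Γ| = −20·log₁₀(0.567)

RL ≈ 4.93 dB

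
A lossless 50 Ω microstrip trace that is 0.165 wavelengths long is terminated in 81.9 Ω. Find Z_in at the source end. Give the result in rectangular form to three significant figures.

Z_in ≈ 36.4 − j16.4 Ω

βl = 2π × 0.165 = 59.4°
tan(βl) = tan(59.4°) = 1.69
Z_in = Z_0·(Z_L + jZ_0·tanβl)/(Z_0 + jZ_L·tanβl)
     = 50·(81.9 + j84.5)/(50 + j138)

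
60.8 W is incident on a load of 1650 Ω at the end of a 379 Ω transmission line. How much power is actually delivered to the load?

Γ = (1650 − 379)/(1650 + 379) = 0.626
|Γ|² = 0.392
P_refl = |Γ|²·P_inc = 23.9 W, P_del = (1 − |Γ|²)·P_inc = 36.9 W

P_delivered ≈ 36.9 W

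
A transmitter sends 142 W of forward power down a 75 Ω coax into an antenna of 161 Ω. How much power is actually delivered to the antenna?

P_delivered ≈ 123 W

Γ = (161 − 75)/(161 + 75) = 0.364
|Γ|² = 0.133
P_refl = |Γ|²·P_inc = 18.9 W, P_del = (1 − |Γ|²)·P_inc = 123 W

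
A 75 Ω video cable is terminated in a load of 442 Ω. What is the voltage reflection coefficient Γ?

Γ = 0.71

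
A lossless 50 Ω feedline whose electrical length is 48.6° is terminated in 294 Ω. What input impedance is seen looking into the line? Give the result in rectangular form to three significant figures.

tan(βl) = tan(48.6°) = 1.13
Z_in = Z_0·(Z_L + jZ_0·tanβl)/(Z_0 + jZ_L·tanβl)
     = 50·(294 + j56.7)/(50 + j333)

Z_in ≈ 14.8 − j41.9 Ω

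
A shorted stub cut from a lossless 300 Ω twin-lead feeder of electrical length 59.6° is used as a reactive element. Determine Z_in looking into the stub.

Z_in ≈ +j511 Ω

tan(βl) = 1.7
For a shorted stub, Z_in = jZ_0·tan(βl)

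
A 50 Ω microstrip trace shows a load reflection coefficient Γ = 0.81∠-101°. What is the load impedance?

Z_L ≈ 8.75 − j40.5 Ω

Z_L = Z_0·(1 + Γ)/(1 − Γ) = 50·(0.845 − j0.795)/(1.15 + j0.795)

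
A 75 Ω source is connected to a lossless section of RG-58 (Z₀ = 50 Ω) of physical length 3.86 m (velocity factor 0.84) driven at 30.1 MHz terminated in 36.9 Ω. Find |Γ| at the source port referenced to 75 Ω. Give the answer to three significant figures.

λ = v/f = 0.84·c / 30.1 MHz = 8.37 m
βl = 2π·l/λ = 2π × 0.461 = 166°
tan(βl) = -0.25
Z_in = Z_0·(Z_L + jZ_0·tanβl)/(Z_0 + jZ_L·tanβl) = 37.9 − j5.5 Ω
Γ_s = (Z_in − Z_s)/(Z_in + Z_s) = (-37.1 − j5.5)/(113 − j5.5), |Γ_s| = 0.332

|Γ| ≈ 0.332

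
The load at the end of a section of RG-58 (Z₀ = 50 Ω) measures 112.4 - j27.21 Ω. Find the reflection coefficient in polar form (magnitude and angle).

Γ = (Z_L − Z_0)/(Z_L + Z_0) = (62.4 − j27.21)/(162.4 − j27.21)
|Γ| = 68.1/165 = 0.413

Γ ≈ 0.413 ∠ -14°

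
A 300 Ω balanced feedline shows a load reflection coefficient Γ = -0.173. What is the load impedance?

Z_L = Z_0·(1 + Γ)/(1 − Γ) = 300·(0.827)/(1.17)

Z_L ≈ 212 Ω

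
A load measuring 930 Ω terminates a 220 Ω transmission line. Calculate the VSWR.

VSWR ≈ 4.23

For a purely resistive load, VSWR = R_L/Z_0 or Z_0/R_L (whichever > 1) = 930/220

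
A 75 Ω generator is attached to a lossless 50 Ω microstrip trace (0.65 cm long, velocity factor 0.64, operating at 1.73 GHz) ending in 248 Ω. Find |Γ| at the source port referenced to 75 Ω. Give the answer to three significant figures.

λ = v/f = 0.64·c / 1.73 GHz = 0.111 m
βl = 2π·l/λ = 2π × 0.0586 = 21.1°
tan(βl) = 0.386
Z_in = Z_0·(Z_L + jZ_0·tanβl)/(Z_0 + jZ_L·tanβl) = 61.2 − j97.7 Ω
Γ_s = (Z_in − Z_s)/(Z_in + Z_s) = (-13.8 − j97.7)/(136 − j97.7), |Γ_s| = 0.589

|Γ| ≈ 0.589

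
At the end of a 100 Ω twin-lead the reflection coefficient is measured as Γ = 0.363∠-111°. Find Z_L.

Z_L ≈ 62.4 − j48.7 Ω

Z_L = Z_0·(1 + Γ)/(1 − Γ) = 100·(0.87 − j0.339)/(1.13 + j0.339)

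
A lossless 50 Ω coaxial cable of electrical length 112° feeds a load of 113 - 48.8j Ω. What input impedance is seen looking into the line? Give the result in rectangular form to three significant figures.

Z_in ≈ 24.2 + j26.3 Ω

tan(βl) = tan(112°) = -2.48
Z_in = Z_0·(Z_L + jZ_0·tanβl)/(Z_0 + jZ_L·tanβl)
     = 50·(113 − j173)/(-70.8 − j280)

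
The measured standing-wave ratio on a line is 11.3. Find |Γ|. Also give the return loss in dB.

|Γ| = (S − 1)/(S + 1) = (11.3 − 1)/(11.3 + 1) = 10.3/12.3
RL = −20·log₁₀|Γ| = −20·log₁₀(0.837)

|Γ| ≈ 0.837; return loss ≈ 1.54 dB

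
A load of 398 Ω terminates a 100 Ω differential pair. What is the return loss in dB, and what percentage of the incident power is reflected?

RL ≈ 4.46 dB; 35.8% of incident power reflected

Γ = (398 − 100)/(398 + 100) = 0.598
RL = −20·log₁₀(0.598) = 4.46 dB
P_refl/P_inc = |Γ|² = 0.358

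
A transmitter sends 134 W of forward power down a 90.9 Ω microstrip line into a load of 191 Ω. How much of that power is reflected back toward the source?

Γ = (191 − 90.9)/(191 + 90.9) = 0.355
|Γ|² = 0.126
P_refl = |Γ|²·P_inc = 16.9 W, P_del = (1 − |Γ|²)·P_inc = 117 W

P_reflected ≈ 16.9 W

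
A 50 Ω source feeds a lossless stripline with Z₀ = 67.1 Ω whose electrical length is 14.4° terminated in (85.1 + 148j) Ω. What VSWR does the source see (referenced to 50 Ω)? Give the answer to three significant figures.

VSWR ≈ 7.65

tan(βl) = 0.257
Z_in = Z_0·(Z_L + jZ_0·tanβl)/(Z_0 + jZ_L·tanβl) = 308 + j149 Ω
Γ_s = (Z_in − Z_s)/(Z_in + Z_s) = (258 + j149)/(358 + j149), |Γ_s| = 0.769
VSWR = (1 + |Γ_s|)/(1 − |Γ_s|)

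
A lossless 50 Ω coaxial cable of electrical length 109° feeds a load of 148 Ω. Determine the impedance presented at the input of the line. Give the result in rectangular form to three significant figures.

Z_in ≈ 18.6 + j15 Ω

tan(βl) = tan(109°) = -2.9
Z_in = Z_0·(Z_L + jZ_0·tanβl)/(Z_0 + jZ_L·tanβl)
     = 50·(148 − j145)/(50 − j430)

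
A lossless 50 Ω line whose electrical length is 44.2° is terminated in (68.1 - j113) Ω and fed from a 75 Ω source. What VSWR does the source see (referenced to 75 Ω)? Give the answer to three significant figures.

tan(βl) = 0.972
Z_in = Z_0·(Z_L + jZ_0·tanβl)/(Z_0 + jZ_L·tanβl) = 11.1 − j24.7 Ω
Γ_s = (Z_in − Z_s)/(Z_in + Z_s) = (-63.9 − j24.7)/(86.1 − j24.7), |Γ_s| = 0.766
VSWR = (1 + |Γ_s|)/(1 − |Γ_s|)

VSWR ≈ 7.53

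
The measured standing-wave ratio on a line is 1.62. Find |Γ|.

|Γ| ≈ 0.237

|Γ| = (S − 1)/(S + 1) = (1.62 − 1)/(1.62 + 1) = 0.62/2.62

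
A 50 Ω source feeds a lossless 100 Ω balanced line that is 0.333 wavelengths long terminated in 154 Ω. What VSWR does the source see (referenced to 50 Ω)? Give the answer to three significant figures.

βl = 2π × 0.333 = 120°
tan(βl) = -1.74
Z_in = Z_0·(Z_L + jZ_0·tanβl)/(Z_0 + jZ_L·tanβl) = 75.8 + j29.2 Ω
Γ_s = (Z_in − Z_s)/(Z_in + Z_s) = (25.8 + j29.2)/(126 + j29.2), |Γ_s| = 0.302
VSWR = (1 + |Γ_s|)/(1 − |Γ_s|)

VSWR ≈ 1.86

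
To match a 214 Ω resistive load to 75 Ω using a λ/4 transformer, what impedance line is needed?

Z_qwt ≈ 127 Ω

Z_qwt = √(Z_0·R_L) = √(75 × 214) = √16050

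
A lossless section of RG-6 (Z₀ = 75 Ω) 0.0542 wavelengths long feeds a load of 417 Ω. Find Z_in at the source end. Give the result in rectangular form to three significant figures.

βl = 2π × 0.0542 = 19.5°
tan(βl) = tan(19.5°) = 0.354
Z_in = Z_0·(Z_L + jZ_0·tanβl)/(Z_0 + jZ_L·tanβl)
     = 75·(417 + j26.6)/(75 + j148)

Z_in ≈ 96.1 − j163 Ω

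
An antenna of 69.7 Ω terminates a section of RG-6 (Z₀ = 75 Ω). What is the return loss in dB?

RL ≈ 28.7 dB

Γ = (69.7 − 75)/(69.7 + 75) = -0.0366
RL = −20·log₁₀|Γ| = −20·log₁₀(0.0366)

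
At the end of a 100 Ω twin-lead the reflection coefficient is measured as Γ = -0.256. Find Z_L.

Z_L = Z_0·(1 + Γ)/(1 − Γ) = 100·(0.744)/(1.26)

Z_L ≈ 59.2 Ω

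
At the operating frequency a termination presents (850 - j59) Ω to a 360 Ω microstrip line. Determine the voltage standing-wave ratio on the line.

VSWR ≈ 2.37

Γ = (Z_L − Z_0)/(Z_L + Z_0) = (490 − j59)/(1210 − j59)
|Γ| = 494/1210 = 0.407
VSWR = (1 + |Γ|)/(1 − |Γ|) = 1.41/0.593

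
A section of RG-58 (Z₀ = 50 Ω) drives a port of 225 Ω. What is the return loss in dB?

Γ = (225 − 50)/(225 + 50) = 0.636
RL = −20·log₁₀|Γ| = −20·log₁₀(0.636)

RL ≈ 3.93 dB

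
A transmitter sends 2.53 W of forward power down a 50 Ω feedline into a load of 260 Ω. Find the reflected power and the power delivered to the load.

Γ = (260 − 50)/(260 + 50) = 0.677
|Γ|² = 0.459
P_refl = |Γ|²·P_inc = 1.16 W, P_del = (1 − |Γ|²)·P_inc = 1.37 W

P_reflected ≈ 1.16 W; P_delivered ≈ 1.37 W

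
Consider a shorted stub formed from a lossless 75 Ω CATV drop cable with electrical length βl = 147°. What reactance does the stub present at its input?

tan(βl) = -0.649
For a shorted stub, Z_in = jZ_0·tan(βl)

X_in ≈ -48.7 Ω (capacitive)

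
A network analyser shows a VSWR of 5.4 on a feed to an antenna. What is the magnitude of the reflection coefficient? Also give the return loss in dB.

|Γ| = (S − 1)/(S + 1) = (5.4 − 1)/(5.4 + 1) = 4.4/6.4
RL = −20·log₁₀|Γ| = −20·log₁₀(0.688)

|Γ| ≈ 0.688; return loss ≈ 3.25 dB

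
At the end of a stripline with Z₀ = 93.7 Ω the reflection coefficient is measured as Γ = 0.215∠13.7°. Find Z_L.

Z_L ≈ 142 + j15.2 Ω

Z_L = Z_0·(1 + Γ)/(1 − Γ) = 93.7·(1.21 + j0.0509)/(0.791 − j0.0509)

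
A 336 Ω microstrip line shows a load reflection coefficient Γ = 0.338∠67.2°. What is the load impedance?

Z_L ≈ 349 + j246 Ω

Z_L = Z_0·(1 + Γ)/(1 − Γ) = 336·(1.13 + j0.312)/(0.869 − j0.312)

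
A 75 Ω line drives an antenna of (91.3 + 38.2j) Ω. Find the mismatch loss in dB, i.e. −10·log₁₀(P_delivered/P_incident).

mismatch loss ≈ 0.265 dB

Γ = (16.3 + j38.2)/(166.3 + j38.2), |Γ| = 0.243
|Γ|² = 0.0592, so P_del/P_inc = 1 − |Γ|² = 0.941
ML = −10·log₁₀(1 − |Γ|²)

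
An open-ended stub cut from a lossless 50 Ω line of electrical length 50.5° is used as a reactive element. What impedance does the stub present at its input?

Z_in ≈ −j41.2 Ω

tan(βl) = 1.21
For an open-ended stub, Z_in = −jZ_0·cot(βl) = −jZ_0/tan(βl)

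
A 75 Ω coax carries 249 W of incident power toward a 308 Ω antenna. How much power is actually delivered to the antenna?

P_delivered ≈ 157 W

Γ = (308 − 75)/(308 + 75) = 0.608
|Γ|² = 0.37
P_refl = |Γ|²·P_inc = 92.2 W, P_del = (1 − |Γ|²)·P_inc = 157 W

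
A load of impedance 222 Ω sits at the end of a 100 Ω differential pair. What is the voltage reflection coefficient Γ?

Γ = (Z_L − Z_0)/(Z_L + Z_0) = (222 − 100)/(222 + 100) = 122/322

Γ = 0.379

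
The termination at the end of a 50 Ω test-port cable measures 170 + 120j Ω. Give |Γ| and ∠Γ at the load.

Γ ≈ 0.677 ∠ 16.4°

Γ = (Z_L − Z_0)/(Z_L + Z_0) = (120 + j120)/(220 + j120)
|Γ| = 170/251 = 0.677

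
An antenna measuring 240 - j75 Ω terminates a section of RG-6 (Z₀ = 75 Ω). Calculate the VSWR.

VSWR ≈ 3.54

Γ = (Z_L − Z_0)/(Z_L + Z_0) = (165 − j75)/(315 − j75)
|Γ| = 181/324 = 0.56
VSWR = (1 + |Γ|)/(1 − |Γ|) = 1.56/0.44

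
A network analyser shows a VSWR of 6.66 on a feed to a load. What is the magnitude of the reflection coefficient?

|Γ| = (S − 1)/(S + 1) = (6.66 − 1)/(6.66 + 1) = 5.66/7.66

|Γ| ≈ 0.739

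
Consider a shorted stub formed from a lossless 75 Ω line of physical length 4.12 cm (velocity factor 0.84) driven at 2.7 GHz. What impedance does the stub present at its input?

Z_in ≈ −j28.9 Ω

λ = v/f = 0.84·c / 2.7 GHz = 0.0933 m
βl = 2π·l/λ = 2π × 0.441 = 159°
tan(βl) = -0.386
For a shorted stub, Z_in = jZ_0·tan(βl)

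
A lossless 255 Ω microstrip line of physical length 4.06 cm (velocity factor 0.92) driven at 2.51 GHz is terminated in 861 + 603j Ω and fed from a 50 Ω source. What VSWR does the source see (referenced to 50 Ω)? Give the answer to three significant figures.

λ = v/f = 0.92·c / 2.51 GHz = 0.11 m
βl = 2π·l/λ = 2π × 0.369 = 133°
tan(βl) = -1.08
Z_in = Z_0·(Z_L + jZ_0·tanβl)/(Z_0 + jZ_L·tanβl) = 72.1 + j167 Ω
Γ_s = (Z_in − Z_s)/(Z_in + Z_s) = (22.1 + j167)/(122 + j167), |Γ_s| = 0.814
VSWR = (1 + |Γ_s|)/(1 − |Γ_s|)

VSWR ≈ 9.74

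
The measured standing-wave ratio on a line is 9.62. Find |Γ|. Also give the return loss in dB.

|Γ| = (S − 1)/(S + 1) = (9.62 − 1)/(9.62 + 1) = 8.62/10.6
RL = −20·log₁₀|Γ| = −20·log₁₀(0.812)

|Γ| ≈ 0.812; return loss ≈ 1.81 dB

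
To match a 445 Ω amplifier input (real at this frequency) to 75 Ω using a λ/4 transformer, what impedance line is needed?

Z_qwt = √(Z_0·R_L) = √(75 × 445) = √33380

Z_qwt ≈ 183 Ω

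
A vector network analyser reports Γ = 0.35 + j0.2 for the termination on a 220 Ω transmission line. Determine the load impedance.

Z_L = Z_0·(1 + Γ)/(1 − Γ) = 220·(1.35 + j0.2)/(0.65 − j0.2)

Z_L ≈ 398 + j190 Ω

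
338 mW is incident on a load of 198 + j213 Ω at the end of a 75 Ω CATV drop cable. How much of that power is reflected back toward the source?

|Γ| = |(123 + j213)/(273 + j213)| = 0.71
|Γ|² = 0.505
P_refl = |Γ|²·P_inc = 171 mW, P_del = (1 − |Γ|²)·P_inc = 167 mW

P_reflected ≈ 171 mW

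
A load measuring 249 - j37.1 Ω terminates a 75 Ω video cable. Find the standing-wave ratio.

VSWR ≈ 3.4

Γ = (Z_L − Z_0)/(Z_L + Z_0) = (174 − j37.1)/(324 − j37.1)
|Γ| = 178/326 = 0.546
VSWR = (1 + |Γ|)/(1 − |Γ|) = 1.55/0.454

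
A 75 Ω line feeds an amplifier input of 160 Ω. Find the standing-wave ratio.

Γ = (160 − 75)/(160 + 75) = 0.362
VSWR = (1 + 0.362)/(1 − 0.362)

VSWR ≈ 2.13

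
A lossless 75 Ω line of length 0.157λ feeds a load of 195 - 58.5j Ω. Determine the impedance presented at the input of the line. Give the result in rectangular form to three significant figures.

βl = 2π × 0.157 = 56.5°
tan(βl) = tan(56.5°) = 1.51
Z_in = Z_0·(Z_L + jZ_0·tanβl)/(Z_0 + jZ_L·tanβl)
     = 75·(195 + j54.9)/(163 + j295)

Z_in ≈ 31.7 − j32 Ω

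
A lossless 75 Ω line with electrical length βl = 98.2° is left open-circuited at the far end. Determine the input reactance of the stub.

X_in ≈ 10.8 Ω (inductive)

tan(βl) = -6.94
For an open-circuited stub, Z_in = −jZ_0·cot(βl) = −jZ_0/tan(βl)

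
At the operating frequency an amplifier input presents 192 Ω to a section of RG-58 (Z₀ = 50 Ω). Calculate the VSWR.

Γ = (192 − 50)/(192 + 50) = 0.587
VSWR = (1 + 0.587)/(1 − 0.587)

VSWR ≈ 3.84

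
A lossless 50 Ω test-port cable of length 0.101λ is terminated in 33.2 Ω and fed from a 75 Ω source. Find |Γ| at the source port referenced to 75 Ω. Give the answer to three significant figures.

βl = 2π × 0.101 = 36.4°
tan(βl) = 0.736
Z_in = Z_0·(Z_L + jZ_0·tanβl)/(Z_0 + jZ_L·tanβl) = 41.3 + j16.6 Ω
Γ_s = (Z_in − Z_s)/(Z_in + Z_s) = (-33.7 + j16.6)/(116 + j16.6), |Γ_s| = 0.32

|Γ| ≈ 0.32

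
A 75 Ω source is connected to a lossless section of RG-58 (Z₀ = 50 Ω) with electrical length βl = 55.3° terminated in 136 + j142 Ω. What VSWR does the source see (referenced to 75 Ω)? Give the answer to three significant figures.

VSWR ≈ 6.37

tan(βl) = 1.44
Z_in = Z_0·(Z_L + jZ_0·tanβl)/(Z_0 + jZ_L·tanβl) = 16.8 − j47.8 Ω
Γ_s = (Z_in − Z_s)/(Z_in + Z_s) = (-58.2 − j47.8)/(91.8 − j47.8), |Γ_s| = 0.728
VSWR = (1 + |Γ_s|)/(1 − |Γ_s|)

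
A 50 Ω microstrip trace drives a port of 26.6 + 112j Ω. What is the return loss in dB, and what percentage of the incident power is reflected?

Γ = (-23.4 + j112)/(76.6 + j112), |Γ| = 0.843
RL = −20·log₁₀(0.843) = 1.48 dB
P_refl/P_inc = |Γ|² = 0.711

RL ≈ 1.48 dB; 71.1% of incident power reflected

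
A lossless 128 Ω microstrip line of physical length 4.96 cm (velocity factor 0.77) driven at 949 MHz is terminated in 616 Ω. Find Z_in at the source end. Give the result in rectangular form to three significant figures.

Z_in ≈ 28.9 − j36.5 Ω

λ = v/f = 0.77·c / 949 MHz = 0.243 m
βl = 2π·l/λ = 2π × 0.204 = 73.4°
tan(βl) = tan(73.4°) = 3.35
Z_in = Z_0·(Z_L + jZ_0·tanβl)/(Z_0 + jZ_L·tanβl)
     = 128·(616 + j428)/(128 + j2060)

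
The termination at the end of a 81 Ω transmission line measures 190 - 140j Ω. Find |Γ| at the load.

|Γ| ≈ 0.582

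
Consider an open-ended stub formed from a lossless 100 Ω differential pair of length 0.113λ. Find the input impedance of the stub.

Z_in ≈ −j116 Ω

βl = 2π × 0.113 = 40.7°
tan(βl) = 0.86
For an open-ended stub, Z_in = −jZ_0·cot(βl) = −jZ_0/tan(βl)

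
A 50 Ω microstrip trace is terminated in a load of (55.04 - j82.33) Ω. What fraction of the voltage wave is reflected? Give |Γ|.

|Γ| ≈ 0.618

Γ = (Z_L − Z_0)/(Z_L + Z_0) = (5.04 − j82.33)/(105 − j82.33)
|Γ| = 82.5/133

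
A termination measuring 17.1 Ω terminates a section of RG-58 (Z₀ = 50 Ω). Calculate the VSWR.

VSWR ≈ 2.92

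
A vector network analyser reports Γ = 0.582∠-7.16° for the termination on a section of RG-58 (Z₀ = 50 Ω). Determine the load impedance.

Z_L ≈ 180 − j39.5 Ω

Z_L = Z_0·(1 + Γ)/(1 − Γ) = 50·(1.58 − j0.0725)/(0.423 + j0.0725)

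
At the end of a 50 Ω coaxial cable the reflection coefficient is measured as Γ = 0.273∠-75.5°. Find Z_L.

Z_L ≈ 49.3 − j28.2 Ω

Z_L = Z_0·(1 + Γ)/(1 − Γ) = 50·(1.07 − j0.264)/(0.932 + j0.264)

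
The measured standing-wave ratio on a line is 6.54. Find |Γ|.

|Γ| ≈ 0.735

|Γ| = (S − 1)/(S + 1) = (6.54 − 1)/(6.54 + 1) = 5.54/7.54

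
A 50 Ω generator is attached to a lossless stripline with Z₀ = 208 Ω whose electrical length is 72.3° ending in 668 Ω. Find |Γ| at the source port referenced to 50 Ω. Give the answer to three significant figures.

tan(βl) = 3.13
Z_in = Z_0·(Z_L + jZ_0·tanβl)/(Z_0 + jZ_L·tanβl) = 70.7 − j59.4 Ω
Γ_s = (Z_in − Z_s)/(Z_in + Z_s) = (20.7 − j59.4)/(121 − j59.4), |Γ_s| = 0.467

|Γ| ≈ 0.467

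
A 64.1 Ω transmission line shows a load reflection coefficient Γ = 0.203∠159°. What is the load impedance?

Z_L ≈ 43.3 + j6.57 Ω

Z_L = Z_0·(1 + Γ)/(1 − Γ) = 64.1·(0.81 + j0.0727)/(1.19 − j0.0727)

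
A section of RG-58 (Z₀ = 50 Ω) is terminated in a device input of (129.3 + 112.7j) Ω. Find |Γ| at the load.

|Γ| ≈ 0.651

Γ = (Z_L − Z_0)/(Z_L + Z_0) = (79.3 + j112.7)/(179.3 + j112.7)
|Γ| = 138/212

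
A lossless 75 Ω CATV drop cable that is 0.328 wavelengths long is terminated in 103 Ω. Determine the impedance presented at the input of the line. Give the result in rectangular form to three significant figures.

Z_in ≈ 61 + j16.3 Ω

βl = 2π × 0.328 = 118°
tan(βl) = tan(118°) = -1.87
Z_in = Z_0·(Z_L + jZ_0·tanβl)/(Z_0 + jZ_L·tanβl)
     = 75·(103 − j141)/(75 − j193)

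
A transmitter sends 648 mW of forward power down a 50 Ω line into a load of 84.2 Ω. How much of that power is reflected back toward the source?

Γ = (84.2 − 50)/(84.2 + 50) = 0.255
|Γ|² = 0.0649
P_refl = |Γ|²·P_inc = 42.1 mW, P_del = (1 − |Γ|²)·P_inc = 606 mW

P_reflected ≈ 42.1 mW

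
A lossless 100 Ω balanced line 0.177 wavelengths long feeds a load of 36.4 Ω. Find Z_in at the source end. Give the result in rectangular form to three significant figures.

βl = 2π × 0.177 = 63.7°
tan(βl) = tan(63.7°) = 2.03
Z_in = Z_0·(Z_L + jZ_0·tanβl)/(Z_0 + jZ_L·tanβl)
     = 100·(36.4 + j203)/(100 + j73.7)

Z_in ≈ 120 + j114 Ω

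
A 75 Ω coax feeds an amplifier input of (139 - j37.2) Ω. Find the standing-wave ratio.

VSWR ≈ 2.03

Γ = (Z_L − Z_0)/(Z_L + Z_0) = (64 − j37.2)/(214 − j37.2)
|Γ| = 74/217 = 0.341
VSWR = (1 + |Γ|)/(1 − |Γ|) = 1.34/0.659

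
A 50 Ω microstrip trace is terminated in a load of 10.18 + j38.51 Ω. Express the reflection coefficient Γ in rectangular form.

Γ ≈ -0.179 + j0.754

Γ = (Z_L − Z_0)/(Z_L + Z_0) = (-39.82 + j38.51)/(60.18 + j38.51)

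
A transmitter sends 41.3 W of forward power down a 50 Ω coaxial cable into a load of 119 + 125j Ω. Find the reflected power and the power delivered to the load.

|Γ| = |(69 + j125)/(169 + j125)| = 0.679
|Γ|² = 0.461
P_refl = |Γ|²·P_inc = 19.1 W, P_del = (1 − |Γ|²)·P_inc = 22.2 W

P_reflected ≈ 19.1 W; P_delivered ≈ 22.2 W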